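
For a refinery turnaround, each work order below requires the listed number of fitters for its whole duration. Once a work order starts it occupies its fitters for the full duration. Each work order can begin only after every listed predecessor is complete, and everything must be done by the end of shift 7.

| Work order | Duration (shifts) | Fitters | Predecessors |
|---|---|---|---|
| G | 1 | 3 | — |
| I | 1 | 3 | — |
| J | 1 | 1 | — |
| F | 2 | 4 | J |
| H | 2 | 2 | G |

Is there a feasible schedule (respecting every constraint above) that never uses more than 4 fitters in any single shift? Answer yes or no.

Schedule G@1, I@2, J@1, F@3, H@5: s1:4  s2:3  s3:4  s4:4  s5:2  s6:2  s7:0 — peak 4 ≤ 4.

yes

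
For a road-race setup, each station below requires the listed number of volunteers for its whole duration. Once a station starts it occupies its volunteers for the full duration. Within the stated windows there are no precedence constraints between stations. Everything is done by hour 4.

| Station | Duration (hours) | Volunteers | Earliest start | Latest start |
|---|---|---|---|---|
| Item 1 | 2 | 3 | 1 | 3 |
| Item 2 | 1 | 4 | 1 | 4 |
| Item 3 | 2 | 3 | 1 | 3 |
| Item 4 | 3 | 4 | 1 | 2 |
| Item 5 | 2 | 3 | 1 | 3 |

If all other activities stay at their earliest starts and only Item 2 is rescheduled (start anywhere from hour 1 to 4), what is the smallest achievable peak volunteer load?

Item 2@1: h1:17  h2:13  h3:4  h4:0 → peak 17
Item 2@2: h1:13  h2:17  h3:4  h4:0 → peak 17
Item 2@3: h1:13  h2:13  h3:8  h4:0 → peak 13
Item 2@4: h1:13  h2:13  h3:4  h4:4 → peak 13
Best is Item 2@3, peak 13.

13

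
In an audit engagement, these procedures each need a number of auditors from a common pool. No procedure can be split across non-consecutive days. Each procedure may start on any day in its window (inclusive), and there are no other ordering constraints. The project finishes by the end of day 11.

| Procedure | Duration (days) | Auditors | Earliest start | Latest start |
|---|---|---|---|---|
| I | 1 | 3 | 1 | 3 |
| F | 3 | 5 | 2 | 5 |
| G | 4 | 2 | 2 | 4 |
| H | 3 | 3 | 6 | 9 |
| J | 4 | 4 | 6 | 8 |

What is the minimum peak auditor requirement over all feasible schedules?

Schedule I@1, F@2, G@2, H@6, J@6: d1:3  d2:7  d3:7  d4:7  d5:2  d6:7  d7:7  d8:7  d9:4  d10:0  d11:0 — peak 7.

7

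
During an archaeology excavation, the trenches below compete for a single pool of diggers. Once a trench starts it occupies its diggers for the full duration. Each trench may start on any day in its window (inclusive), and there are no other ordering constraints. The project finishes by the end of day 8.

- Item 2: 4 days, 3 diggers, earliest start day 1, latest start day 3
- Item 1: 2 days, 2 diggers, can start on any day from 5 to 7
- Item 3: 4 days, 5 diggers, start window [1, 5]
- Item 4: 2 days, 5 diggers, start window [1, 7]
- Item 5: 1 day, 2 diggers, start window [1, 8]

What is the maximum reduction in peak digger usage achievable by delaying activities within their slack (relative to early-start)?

Early-start peak: d1:15  d2:13  d3:8  d4:8  d5:2  d6:2  d7:0  d8:0 ⇒ 15.
Leveled (Item 2@1, Item 1@5, Item 3@1, Item 4@5, Item 5@7): d1:8  d2:8  d3:8  d4:8  d5:7  d6:7  d7:2  d8:0 ⇒ 8.
Reduction 15 − 8 = 7.

7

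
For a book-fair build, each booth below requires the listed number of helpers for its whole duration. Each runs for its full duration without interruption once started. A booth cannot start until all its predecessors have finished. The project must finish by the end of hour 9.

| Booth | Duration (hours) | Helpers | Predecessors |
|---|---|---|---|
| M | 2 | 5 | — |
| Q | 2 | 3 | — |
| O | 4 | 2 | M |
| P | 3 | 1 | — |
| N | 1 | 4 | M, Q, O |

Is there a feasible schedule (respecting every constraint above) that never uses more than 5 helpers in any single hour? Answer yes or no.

Schedule M@1, Q@3, O@3, P@5, N@7: h1:5  h2:5  h3:5  h4:5  h5:3  h6:3  h7:5  h8:0  h9:0 — peak 5 ≤ 5.

yes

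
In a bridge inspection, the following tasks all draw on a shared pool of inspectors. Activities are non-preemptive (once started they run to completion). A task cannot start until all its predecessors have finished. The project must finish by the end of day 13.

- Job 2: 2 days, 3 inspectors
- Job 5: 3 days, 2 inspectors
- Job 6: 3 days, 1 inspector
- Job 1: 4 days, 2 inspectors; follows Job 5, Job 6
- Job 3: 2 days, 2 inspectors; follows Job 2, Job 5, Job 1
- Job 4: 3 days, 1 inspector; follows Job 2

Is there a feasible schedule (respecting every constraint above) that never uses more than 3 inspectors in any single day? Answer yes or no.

yes

Schedule Job 2@1, Job 5@3, Job 6@3, Job 1@6, Job 3@10, Job 4@6: d1:3  d2:3  d3:3  d4:3  d5:3  d6:3  d7:3  d8:3  d9:2  d10:2  d11:2  d12:0  d13:0 — peak 3 ≤ 3.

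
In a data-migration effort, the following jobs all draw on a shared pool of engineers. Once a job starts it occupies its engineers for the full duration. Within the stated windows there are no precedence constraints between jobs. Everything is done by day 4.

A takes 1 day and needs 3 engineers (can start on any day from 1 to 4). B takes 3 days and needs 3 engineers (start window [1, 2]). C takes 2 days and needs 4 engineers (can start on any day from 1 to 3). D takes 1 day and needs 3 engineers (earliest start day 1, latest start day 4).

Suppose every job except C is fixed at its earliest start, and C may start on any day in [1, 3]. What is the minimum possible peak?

C@1: d1:13  d2:7  d3:3  d4:0 → peak 13
C@2: d1:9  d2:7  d3:7  d4:0 → peak 9
C@3: d1:9  d2:3  d3:7  d4:4 → peak 9
Best is C@2, peak 9.

9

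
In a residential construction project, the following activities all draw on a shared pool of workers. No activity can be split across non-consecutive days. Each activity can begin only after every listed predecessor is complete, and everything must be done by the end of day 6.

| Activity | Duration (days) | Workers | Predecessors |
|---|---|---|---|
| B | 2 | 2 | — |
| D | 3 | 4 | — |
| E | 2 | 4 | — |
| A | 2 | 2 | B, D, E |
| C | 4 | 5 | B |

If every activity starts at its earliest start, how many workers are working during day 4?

7

At early start, day 4 has: A, C.
Demand: 2 + 5 = 7.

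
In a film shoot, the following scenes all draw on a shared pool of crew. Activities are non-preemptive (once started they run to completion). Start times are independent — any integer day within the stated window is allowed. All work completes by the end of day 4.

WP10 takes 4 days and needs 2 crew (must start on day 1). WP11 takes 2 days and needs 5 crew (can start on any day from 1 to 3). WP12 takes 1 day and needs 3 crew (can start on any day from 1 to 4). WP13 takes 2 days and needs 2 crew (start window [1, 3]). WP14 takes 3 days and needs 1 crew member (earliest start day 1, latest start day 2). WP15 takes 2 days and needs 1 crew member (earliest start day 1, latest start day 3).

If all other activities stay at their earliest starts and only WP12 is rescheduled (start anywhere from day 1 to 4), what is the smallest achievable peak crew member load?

WP12@1: d1:14  d2:11  d3:3  d4:2 → peak 14
WP12@2: d1:11  d2:14  d3:3  d4:2 → peak 14
WP12@3: d1:11  d2:11  d3:6  d4:2 → peak 11
WP12@4: d1:11  d2:11  d3:3  d4:5 → peak 11
Best is WP12@3, peak 11.

11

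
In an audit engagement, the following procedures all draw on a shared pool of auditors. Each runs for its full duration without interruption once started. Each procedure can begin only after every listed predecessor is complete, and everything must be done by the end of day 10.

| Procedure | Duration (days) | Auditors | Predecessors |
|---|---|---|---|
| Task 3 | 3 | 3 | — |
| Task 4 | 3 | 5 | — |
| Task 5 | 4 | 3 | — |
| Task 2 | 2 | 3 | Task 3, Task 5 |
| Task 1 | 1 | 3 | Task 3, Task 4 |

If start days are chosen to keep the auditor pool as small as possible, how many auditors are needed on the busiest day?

6

Early-start (Task 3@1, Task 4@1, Task 5@1, Task 2@5, Task 1@4) gives peak 11: d1:11  d2:11  d3:11  d4:6  d5:3  d6:3  d7:0  d8:0  d9:0  d10:0.
Shift Task 4→5, Task 2→8, Task 1→8.
Schedule Task 3@1, Task 4@5, Task 5@1, Task 2@8, Task 1@8: d1:6  d2:6  d3:6  d4:3  d5:5  d6:5  d7:5  d8:6  d9:3  d10:0 — peak 6.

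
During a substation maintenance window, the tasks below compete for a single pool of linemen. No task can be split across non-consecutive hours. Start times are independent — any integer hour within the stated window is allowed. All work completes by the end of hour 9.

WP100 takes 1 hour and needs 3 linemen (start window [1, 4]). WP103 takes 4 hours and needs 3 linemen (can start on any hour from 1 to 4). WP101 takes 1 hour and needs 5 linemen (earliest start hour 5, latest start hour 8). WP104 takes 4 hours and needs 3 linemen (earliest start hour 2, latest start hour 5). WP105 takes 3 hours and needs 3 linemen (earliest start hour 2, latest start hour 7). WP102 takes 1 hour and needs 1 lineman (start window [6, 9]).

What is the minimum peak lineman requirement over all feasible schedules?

Early-start (WP100@1, WP103@1, WP101@5, WP104@2, WP105@2, WP102@6) gives peak 9: h1:6  h2:9  h3:9  h4:9  h5:8  h6:1  h7:0  h8:0  h9:0.
Shift WP101→6, WP105→7.
Schedule WP100@1, WP103@1, WP101@6, WP104@2, WP105@7, WP102@6: h1:6  h2:6  h3:6  h4:6  h5:3  h6:6  h7:3  h8:3  h9:3 — peak 6.

6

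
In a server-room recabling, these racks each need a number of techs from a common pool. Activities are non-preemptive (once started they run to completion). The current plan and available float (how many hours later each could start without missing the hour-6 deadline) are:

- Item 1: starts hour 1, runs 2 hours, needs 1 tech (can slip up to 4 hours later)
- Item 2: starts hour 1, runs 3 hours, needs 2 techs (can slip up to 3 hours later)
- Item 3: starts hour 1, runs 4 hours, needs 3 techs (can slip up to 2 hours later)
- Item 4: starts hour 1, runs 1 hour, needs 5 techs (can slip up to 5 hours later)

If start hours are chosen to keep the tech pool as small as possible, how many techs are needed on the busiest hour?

5

Early-start (Item 1@1, Item 2@1, Item 3@1, Item 4@1) gives peak 11: h1:11  h2:6  h3:5  h4:3  h5:0  h6:0.
Shift Item 2→3, Item 4→6.
Schedule Item 1@1, Item 2@3, Item 3@1, Item 4@6: h1:4  h2:4  h3:5  h4:5  h5:2  h6:5 — peak 5.
Total tech-hours = 25 over 6 hours ⇒ peak ≥ ⌈25/6⌉ = 5, so 5 is optimal.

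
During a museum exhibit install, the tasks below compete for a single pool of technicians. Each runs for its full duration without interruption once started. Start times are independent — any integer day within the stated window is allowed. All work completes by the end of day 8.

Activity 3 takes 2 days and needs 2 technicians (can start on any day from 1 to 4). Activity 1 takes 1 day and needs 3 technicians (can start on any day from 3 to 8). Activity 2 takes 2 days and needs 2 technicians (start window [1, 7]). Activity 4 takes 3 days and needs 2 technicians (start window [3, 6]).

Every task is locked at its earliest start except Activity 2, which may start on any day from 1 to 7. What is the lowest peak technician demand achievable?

5

Activity 2@1: d1:4  d2:4  d3:5  d4:2  d5:2  d6:0  d7:0  d8:0 → peak 5
Activity 2@2: d1:2  d2:4  d3:7  d4:2  d5:2  d6:0  d7:0  d8:0 → peak 7
Activity 2@3: d1:2  d2:2  d3:7  d4:4  d5:2  d6:0  d7:0  d8:0 → peak 7
Activity 2@4: d1:2  d2:2  d3:5  d4:4  d5:4  d6:0  d7:0  d8:0 → peak 5
Activity 2@5: d1:2  d2:2  d3:5  d4:2  d5:4  d6:2  d7:0  d8:0 → peak 5
Activity 2@6: d1:2  d2:2  d3:5  d4:2  d5:2  d6:2  d7:2  d8:0 → peak 5
Activity 2@7: d1:2  d2:2  d3:5  d4:2  d5:2  d6:0  d7:2  d8:2 → peak 5
Best is Activity 2@1, peak 5.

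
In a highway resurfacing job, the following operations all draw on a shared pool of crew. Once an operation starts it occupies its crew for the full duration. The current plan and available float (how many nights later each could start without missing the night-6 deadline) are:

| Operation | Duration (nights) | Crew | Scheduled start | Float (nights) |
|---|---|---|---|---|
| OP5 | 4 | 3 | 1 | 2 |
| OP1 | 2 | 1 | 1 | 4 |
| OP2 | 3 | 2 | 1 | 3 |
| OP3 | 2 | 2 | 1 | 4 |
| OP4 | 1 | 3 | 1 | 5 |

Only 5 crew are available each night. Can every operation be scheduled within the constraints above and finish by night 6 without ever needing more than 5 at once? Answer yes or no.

yes

Schedule OP5@1, OP1@1, OP2@3, OP3@5, OP4@6: n1:4  n2:4  n3:5  n4:5  n5:4  n6:5 — peak 5 ≤ 5.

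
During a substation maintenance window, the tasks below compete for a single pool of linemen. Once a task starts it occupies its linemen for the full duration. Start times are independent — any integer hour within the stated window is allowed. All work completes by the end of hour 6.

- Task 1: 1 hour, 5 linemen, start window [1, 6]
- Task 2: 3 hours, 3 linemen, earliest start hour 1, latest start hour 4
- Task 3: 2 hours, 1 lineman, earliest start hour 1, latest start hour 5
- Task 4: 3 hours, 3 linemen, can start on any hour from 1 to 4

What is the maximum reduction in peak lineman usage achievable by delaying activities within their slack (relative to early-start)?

Early-start peak: h1:12  h2:7  h3:6  h4:0  h5:0  h6:0 ⇒ 12.
Leveled (Task 1@1, Task 2@2, Task 3@1, Task 4@3): h1:6  h2:4  h3:6  h4:6  h5:3  h6:0 ⇒ 6.
Reduction 12 − 6 = 6.

6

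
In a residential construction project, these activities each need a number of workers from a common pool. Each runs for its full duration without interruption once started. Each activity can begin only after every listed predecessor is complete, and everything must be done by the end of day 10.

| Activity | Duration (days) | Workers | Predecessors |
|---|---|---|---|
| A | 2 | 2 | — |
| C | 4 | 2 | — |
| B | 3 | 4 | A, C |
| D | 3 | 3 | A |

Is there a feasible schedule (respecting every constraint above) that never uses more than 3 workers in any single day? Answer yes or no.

Total worker-days = 33; over 10 days the average is 33/10 > 3, so some day must exceed 3.

no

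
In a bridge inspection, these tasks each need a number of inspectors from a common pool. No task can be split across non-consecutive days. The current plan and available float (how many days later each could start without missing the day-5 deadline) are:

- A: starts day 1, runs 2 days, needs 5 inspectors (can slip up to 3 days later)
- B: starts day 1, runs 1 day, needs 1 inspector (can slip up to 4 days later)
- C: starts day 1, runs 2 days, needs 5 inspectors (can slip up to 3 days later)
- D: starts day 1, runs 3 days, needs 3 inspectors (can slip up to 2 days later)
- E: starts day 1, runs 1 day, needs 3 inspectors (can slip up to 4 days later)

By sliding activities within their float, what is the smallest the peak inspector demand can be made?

Early-start (A@1, B@1, C@1, D@1, E@1) gives peak 17: d1:17  d2:13  d3:3  d4:0  d5:0.
Shift C→3, D→2, E→5.
Schedule A@1, B@1, C@3, D@2, E@5: d1:6  d2:8  d3:8  d4:8  d5:3 — peak 8.

8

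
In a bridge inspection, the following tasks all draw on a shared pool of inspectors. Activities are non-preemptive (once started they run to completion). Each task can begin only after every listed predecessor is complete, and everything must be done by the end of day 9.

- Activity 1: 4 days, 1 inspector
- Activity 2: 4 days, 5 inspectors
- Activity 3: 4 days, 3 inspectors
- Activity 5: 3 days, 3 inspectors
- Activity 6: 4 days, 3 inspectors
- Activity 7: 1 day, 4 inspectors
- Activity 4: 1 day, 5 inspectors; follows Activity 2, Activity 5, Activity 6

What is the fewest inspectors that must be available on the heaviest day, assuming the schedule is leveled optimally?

Early-start (Activity 1@1, Activity 2@1, Activity 3@1, Activity 5@1, Activity 6@1, Activity 7@1, Activity 4@5) gives peak 19: d1:19  d2:15  d3:15  d4:12  d5:5  d6:0  d7:0  d8:0  d9:0.
Shift Activity 2→5, Activity 6→5, Activity 7→4, Activity 4→9.
Schedule Activity 1@1, Activity 2@5, Activity 3@1, Activity 5@1, Activity 6@5, Activity 7@4, Activity 4@9: d1:7  d2:7  d3:7  d4:8  d5:8  d6:8  d7:8  d8:8  d9:5 — peak 8.
Total inspector-days = 66 over 9 days ⇒ peak ≥ ⌈66/9⌉ = 8, so 8 is optimal.

8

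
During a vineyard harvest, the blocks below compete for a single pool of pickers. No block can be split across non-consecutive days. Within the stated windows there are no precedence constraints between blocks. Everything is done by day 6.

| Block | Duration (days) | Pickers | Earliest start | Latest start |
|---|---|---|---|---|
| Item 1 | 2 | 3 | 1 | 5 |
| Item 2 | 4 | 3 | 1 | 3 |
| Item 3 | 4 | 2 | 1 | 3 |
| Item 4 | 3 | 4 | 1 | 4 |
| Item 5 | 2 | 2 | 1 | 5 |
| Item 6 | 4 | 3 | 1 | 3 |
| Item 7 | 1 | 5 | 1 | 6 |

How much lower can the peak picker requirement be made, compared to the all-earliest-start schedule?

10

Early-start peak: d1:22  d2:17  d3:12  d4:8  d5:0  d6:0 ⇒ 22.
Leveled (Item 1@1, Item 2@1, Item 3@1, Item 4@1, Item 5@4, Item 6@3, Item 7@5): d1:12  d2:12  d3:12  d4:10  d5:10  d6:3 ⇒ 12.
Reduction 22 − 12 = 10.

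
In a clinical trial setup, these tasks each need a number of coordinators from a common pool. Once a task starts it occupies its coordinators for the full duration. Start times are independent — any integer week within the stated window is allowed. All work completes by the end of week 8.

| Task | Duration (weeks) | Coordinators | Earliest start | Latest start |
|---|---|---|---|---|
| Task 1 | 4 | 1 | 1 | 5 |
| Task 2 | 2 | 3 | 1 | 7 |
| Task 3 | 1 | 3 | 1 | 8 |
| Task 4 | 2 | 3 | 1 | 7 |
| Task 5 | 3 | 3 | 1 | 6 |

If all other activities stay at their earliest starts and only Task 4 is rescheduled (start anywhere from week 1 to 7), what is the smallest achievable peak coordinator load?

Task 4@1: w1:13  w2:10  w3:4  w4:1  w5:0  w6:0  w7:0  w8:0 → peak 13
Task 4@2: w1:10  w2:10  w3:7  w4:1  w5:0  w6:0  w7:0  w8:0 → peak 10
Task 4@3: w1:10  w2:7  w3:7  w4:4  w5:0  w6:0  w7:0  w8:0 → peak 10
Task 4@4: w1:10  w2:7  w3:4  w4:4  w5:3  w6:0  w7:0  w8:0 → peak 10
Task 4@5: w1:10  w2:7  w3:4  w4:1  w5:3  w6:3  w7:0  w8:0 → peak 10
Task 4@6: w1:10  w2:7  w3:4  w4:1  w5:0  w6:3  w7:3  w8:0 → peak 10
Task 4@7: w1:10  w2:7  w3:4  w4:1  w5:0  w6:0  w7:3  w8:3 → peak 10
Best is Task 4@2, peak 10.

10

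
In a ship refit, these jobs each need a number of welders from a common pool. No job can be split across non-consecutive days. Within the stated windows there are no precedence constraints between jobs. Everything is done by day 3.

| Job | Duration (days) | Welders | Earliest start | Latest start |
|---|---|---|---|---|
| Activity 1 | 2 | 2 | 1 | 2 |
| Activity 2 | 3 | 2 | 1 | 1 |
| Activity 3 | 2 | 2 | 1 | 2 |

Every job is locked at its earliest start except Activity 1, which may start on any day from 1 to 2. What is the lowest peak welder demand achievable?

Activity 1@1: d1:6  d2:6  d3:2 → peak 6
Activity 1@2: d1:4  d2:6  d3:4 → peak 6
Best is Activity 1@1, peak 6.

6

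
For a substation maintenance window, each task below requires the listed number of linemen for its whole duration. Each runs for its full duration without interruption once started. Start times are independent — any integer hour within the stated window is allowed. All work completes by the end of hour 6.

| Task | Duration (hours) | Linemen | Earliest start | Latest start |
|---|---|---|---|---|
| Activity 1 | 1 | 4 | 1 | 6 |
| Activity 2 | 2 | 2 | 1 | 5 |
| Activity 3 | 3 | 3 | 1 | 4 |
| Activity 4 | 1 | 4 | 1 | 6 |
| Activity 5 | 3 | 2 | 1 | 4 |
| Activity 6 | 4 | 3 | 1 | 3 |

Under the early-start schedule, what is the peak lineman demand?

Early-start schedule: Activity 1@1, Activity 2@1, Activity 3@1, Activity 4@1, Activity 5@1, Activity 6@1.
Load per hour: hour 1: 18, hour 2: 10, hour 3: 8, hour 4: 3, hour 5: 0, hour 6: 0.
Peak is 18.

18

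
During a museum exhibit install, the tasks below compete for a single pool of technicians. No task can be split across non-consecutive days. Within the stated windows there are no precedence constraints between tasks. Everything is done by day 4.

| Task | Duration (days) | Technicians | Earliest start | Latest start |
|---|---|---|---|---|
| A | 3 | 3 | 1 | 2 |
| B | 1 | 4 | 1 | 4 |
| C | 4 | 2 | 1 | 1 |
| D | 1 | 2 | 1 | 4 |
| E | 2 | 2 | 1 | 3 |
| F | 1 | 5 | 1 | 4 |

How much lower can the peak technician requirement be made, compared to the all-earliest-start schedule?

9

Early-start peak: d1:18  d2:7  d3:5  d4:2 ⇒ 18.
Leveled (A@1, B@1, C@1, D@2, E@2, F@4): d1:9  d2:9  d3:7  d4:7 ⇒ 9.
Reduction 18 − 9 = 9.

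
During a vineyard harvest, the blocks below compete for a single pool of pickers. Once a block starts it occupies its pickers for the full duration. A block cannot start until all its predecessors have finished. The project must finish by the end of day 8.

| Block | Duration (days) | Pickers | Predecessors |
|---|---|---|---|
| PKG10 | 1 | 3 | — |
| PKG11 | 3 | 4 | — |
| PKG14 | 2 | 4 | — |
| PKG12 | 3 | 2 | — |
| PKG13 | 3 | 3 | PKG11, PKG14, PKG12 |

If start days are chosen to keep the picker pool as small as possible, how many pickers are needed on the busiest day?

6

Early-start (PKG10@1, PKG11@1, PKG14@1, PKG12@1, PKG13@4) gives peak 13: d1:13  d2:10  d3:6  d4:3  d5:3  d6:3  d7:0  d8:0.
Shift PKG10→6, PKG14→4, PKG13→6.
Schedule PKG10@6, PKG11@1, PKG14@4, PKG12@1, PKG13@6: d1:6  d2:6  d3:6  d4:4  d5:4  d6:6  d7:3  d8:3 — peak 6.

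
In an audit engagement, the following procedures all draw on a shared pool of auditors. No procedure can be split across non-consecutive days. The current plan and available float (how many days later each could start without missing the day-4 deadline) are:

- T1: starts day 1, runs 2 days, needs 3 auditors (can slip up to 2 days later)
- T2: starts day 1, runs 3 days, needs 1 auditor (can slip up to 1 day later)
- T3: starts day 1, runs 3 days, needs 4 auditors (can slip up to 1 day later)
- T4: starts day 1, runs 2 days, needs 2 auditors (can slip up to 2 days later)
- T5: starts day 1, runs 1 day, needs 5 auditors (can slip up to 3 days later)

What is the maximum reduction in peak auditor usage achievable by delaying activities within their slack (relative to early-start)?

7

Early-start peak: d1:15  d2:10  d3:5  d4:0 ⇒ 15.
Leveled (T1@1, T2@1, T3@1, T4@3, T5@4): d1:8  d2:8  d3:7  d4:7 ⇒ 8.
Reduction 15 − 8 = 7.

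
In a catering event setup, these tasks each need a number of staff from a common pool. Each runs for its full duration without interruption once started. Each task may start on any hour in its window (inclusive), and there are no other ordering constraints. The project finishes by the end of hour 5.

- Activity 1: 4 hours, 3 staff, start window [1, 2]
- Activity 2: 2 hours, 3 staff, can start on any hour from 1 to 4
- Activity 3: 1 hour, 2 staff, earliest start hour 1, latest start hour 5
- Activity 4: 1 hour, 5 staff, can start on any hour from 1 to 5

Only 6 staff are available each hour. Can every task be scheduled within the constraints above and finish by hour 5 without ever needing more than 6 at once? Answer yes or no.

yes

Schedule Activity 1@1, Activity 2@1, Activity 3@3, Activity 4@5: h1:6  h2:6  h3:5  h4:3  h5:5 — peak 6 ≤ 6.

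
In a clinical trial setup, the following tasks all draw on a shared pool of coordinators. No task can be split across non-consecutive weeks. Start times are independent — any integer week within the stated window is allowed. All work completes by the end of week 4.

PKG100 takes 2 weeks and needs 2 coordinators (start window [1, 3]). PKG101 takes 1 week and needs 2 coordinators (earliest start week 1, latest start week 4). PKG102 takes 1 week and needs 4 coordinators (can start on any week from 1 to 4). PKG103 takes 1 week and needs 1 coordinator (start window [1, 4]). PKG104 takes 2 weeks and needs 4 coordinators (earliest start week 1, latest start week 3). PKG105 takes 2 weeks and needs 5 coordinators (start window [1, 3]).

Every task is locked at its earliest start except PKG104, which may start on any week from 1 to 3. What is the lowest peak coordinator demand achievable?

PKG104@1: w1:18  w2:11  w3:0  w4:0 → peak 18
PKG104@2: w1:14  w2:11  w3:4  w4:0 → peak 14
PKG104@3: w1:14  w2:7  w3:4  w4:4 → peak 14
Best is PKG104@2, peak 14.

14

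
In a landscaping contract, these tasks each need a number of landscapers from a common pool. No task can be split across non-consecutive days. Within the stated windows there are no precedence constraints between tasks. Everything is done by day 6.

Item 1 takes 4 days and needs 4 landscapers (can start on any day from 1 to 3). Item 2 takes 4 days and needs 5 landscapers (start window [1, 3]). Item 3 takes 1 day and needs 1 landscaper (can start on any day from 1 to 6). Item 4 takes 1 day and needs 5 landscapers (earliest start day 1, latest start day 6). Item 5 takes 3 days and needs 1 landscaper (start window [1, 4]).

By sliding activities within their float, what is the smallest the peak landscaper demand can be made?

10

Early-start (Item 1@1, Item 2@1, Item 3@1, Item 4@1, Item 5@1) gives peak 16: d1:16  d2:10  d3:10  d4:9  d5:0  d6:0.
Shift Item 4→5, Item 5→2.
Schedule Item 1@1, Item 2@1, Item 3@1, Item 4@5, Item 5@2: d1:10  d2:10  d3:10  d4:10  d5:5  d6:0 — peak 10.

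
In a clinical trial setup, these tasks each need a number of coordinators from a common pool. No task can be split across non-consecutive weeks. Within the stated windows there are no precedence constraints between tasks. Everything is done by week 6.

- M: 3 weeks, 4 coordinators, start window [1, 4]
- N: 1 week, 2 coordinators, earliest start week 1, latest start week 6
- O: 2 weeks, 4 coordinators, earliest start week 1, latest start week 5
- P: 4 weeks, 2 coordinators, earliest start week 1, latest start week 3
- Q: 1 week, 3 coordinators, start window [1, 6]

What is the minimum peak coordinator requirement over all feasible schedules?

6

Early-start (M@1, N@1, O@1, P@1, Q@1) gives peak 15: w1:15  w2:10  w3:6  w4:2  w5:0  w6:0.
Shift O→4, P→2, Q→6.
Schedule M@1, N@1, O@4, P@2, Q@6: w1:6  w2:6  w3:6  w4:6  w5:6  w6:3 — peak 6.
Total coordinator-weeks = 33 over 6 weeks ⇒ peak ≥ ⌈33/6⌉ = 6, so 6 is optimal.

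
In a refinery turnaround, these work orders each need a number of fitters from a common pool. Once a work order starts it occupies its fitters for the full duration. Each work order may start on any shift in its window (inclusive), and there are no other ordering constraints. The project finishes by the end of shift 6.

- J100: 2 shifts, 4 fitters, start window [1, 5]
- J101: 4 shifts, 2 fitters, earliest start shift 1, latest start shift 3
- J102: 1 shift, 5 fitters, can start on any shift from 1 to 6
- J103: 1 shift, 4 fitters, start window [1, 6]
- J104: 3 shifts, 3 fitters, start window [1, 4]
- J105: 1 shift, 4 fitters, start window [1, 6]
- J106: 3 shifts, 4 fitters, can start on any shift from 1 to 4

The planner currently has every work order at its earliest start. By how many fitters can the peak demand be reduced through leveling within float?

17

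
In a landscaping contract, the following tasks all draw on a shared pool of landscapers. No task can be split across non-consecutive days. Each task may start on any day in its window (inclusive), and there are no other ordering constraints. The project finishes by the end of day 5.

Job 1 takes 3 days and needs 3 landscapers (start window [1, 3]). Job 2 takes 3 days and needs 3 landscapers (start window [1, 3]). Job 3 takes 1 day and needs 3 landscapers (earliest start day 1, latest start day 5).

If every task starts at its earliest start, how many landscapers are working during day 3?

At early start, day 3 has: Job 1, Job 2.
Demand: 3 + 3 = 6.

6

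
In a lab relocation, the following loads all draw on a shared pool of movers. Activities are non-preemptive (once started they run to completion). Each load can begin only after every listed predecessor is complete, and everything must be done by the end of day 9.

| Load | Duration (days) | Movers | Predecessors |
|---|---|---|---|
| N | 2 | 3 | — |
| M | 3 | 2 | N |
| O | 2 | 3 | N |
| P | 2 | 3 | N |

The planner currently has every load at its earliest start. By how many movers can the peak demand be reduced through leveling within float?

5

Early-start peak: d1:3  d2:3  d3:8  d4:8  d5:2  d6:0  d7:0  d8:0  d9:0 ⇒ 8.
Leveled (N@1, M@3, O@6, P@8): d1:3  d2:3  d3:2  d4:2  d5:2  d6:3  d7:3  d8:3  d9:3 ⇒ 3.
Reduction 8 − 3 = 5.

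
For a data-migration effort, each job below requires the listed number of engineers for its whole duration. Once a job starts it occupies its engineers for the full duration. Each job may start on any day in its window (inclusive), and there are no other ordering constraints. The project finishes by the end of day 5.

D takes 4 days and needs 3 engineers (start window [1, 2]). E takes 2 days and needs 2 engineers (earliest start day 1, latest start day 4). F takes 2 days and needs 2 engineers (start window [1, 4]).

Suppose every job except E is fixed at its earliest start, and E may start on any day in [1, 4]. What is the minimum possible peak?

5

E@1: d1:7  d2:7  d3:3  d4:3  d5:0 → peak 7
E@2: d1:5  d2:7  d3:5  d4:3  d5:0 → peak 7
E@3: d1:5  d2:5  d3:5  d4:5  d5:0 → peak 5
E@4: d1:5  d2:5  d3:3  d4:5  d5:2 → peak 5
Best is E@3, peak 5.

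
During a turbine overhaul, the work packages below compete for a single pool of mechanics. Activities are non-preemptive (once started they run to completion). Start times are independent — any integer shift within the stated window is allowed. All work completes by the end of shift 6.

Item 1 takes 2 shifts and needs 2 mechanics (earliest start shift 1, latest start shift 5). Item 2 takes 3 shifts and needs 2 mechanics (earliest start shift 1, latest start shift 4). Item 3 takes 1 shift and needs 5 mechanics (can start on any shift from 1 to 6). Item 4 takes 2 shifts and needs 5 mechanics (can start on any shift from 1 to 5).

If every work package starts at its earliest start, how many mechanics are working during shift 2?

9

At early start, shift 2 has: Item 1, Item 2, Item 4.
Demand: 2 + 2 + 5 = 9.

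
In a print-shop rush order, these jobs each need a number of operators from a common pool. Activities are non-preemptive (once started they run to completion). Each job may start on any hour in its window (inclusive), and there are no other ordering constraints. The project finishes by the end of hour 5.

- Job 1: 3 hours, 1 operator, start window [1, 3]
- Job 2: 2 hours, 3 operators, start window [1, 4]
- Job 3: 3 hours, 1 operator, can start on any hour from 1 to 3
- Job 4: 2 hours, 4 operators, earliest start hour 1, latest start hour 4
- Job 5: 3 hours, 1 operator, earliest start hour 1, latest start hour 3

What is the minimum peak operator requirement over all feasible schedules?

Early-start (Job 1@1, Job 2@1, Job 3@1, Job 4@1, Job 5@1) gives peak 10: h1:10  h2:10  h3:3  h4:0  h5:0.
Shift Job 4→4, Job 5→3.
Schedule Job 1@1, Job 2@1, Job 3@1, Job 4@4, Job 5@3: h1:5  h2:5  h3:3  h4:5  h5:5 — peak 5.
Total operator-hours = 23 over 5 hours ⇒ peak ≥ ⌈23/5⌉ = 5, so 5 is optimal.

5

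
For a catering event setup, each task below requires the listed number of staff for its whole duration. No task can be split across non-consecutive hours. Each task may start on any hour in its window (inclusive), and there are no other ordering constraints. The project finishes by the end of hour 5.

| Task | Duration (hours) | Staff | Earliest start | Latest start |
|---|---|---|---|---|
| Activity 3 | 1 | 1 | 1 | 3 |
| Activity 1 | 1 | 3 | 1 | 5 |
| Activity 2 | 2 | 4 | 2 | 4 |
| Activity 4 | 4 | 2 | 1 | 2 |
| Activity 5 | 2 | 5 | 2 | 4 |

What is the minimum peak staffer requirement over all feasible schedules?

7

Early-start (Activity 3@1, Activity 1@1, Activity 2@2, Activity 4@1, Activity 5@2) gives peak 11: h1:6  h2:11  h3:11  h4:2  h5:0.
Shift Activity 5→4.
Schedule Activity 3@1, Activity 1@1, Activity 2@2, Activity 4@1, Activity 5@4: h1:6  h2:6  h3:6  h4:7  h5:5 — peak 7.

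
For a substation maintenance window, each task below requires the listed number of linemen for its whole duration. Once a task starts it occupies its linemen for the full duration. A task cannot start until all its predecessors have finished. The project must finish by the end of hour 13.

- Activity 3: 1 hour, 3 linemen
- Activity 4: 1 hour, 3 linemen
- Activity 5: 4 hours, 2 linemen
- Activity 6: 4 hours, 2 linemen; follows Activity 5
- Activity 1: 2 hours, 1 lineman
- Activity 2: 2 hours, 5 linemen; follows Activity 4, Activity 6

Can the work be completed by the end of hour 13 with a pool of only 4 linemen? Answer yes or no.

no

The minimum achievable peak is 5; 4 < 5, so no feasible schedule stays within the cap.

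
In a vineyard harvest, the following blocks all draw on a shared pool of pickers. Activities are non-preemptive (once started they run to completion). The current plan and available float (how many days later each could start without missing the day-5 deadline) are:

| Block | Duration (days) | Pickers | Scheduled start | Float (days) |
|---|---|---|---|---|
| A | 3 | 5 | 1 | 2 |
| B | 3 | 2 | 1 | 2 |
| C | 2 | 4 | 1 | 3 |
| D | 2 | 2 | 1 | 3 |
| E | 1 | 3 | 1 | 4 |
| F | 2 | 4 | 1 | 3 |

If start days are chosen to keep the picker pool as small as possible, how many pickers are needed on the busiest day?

9

Early-start (A@1, B@1, C@1, D@1, E@1, F@1) gives peak 20: d1:20  d2:17  d3:7  d4:0  d5:0.
Shift B→3, D→3, E→5, F→4.
Schedule A@1, B@3, C@1, D@3, E@5, F@4: d1:9  d2:9  d3:9  d4:8  d5:9 — peak 9.
Total picker-days = 44 over 5 days ⇒ peak ≥ ⌈44/5⌉ = 9, so 9 is optimal.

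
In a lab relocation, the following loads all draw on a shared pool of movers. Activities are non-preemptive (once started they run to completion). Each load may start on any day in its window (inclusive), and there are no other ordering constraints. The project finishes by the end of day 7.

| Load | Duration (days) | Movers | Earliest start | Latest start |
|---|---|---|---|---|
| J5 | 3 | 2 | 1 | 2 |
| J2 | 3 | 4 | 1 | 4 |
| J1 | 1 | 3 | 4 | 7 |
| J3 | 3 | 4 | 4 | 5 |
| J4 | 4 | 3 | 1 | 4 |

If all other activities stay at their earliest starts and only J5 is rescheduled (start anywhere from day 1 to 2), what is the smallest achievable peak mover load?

J5@1: d1:9  d2:9  d3:9  d4:10  d5:4  d6:4  d7:0 → peak 10
J5@2: d1:7  d2:9  d3:9  d4:12  d5:4  d6:4  d7:0 → peak 12
Best is J5@1, peak 10.

10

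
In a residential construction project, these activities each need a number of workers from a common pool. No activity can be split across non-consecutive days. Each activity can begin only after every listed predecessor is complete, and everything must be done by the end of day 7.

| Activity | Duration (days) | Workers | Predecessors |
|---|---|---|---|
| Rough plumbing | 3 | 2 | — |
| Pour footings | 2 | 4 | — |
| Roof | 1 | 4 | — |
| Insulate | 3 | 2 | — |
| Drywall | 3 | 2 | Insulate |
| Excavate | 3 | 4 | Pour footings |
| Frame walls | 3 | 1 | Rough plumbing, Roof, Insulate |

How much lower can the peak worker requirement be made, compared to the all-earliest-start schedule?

Early-start peak: d1:12  d2:8  d3:8  d4:7  d5:7  d6:3  d7:0 ⇒ 12.
Leveled (Rough plumbing@1, Pour footings@1, Roof@3, Insulate@1, Drywall@4, Excavate@4, Frame walls@4): d1:8  d2:8  d3:8  d4:7  d5:7  d6:7  d7:0 ⇒ 8.
Reduction 12 − 8 = 4.

4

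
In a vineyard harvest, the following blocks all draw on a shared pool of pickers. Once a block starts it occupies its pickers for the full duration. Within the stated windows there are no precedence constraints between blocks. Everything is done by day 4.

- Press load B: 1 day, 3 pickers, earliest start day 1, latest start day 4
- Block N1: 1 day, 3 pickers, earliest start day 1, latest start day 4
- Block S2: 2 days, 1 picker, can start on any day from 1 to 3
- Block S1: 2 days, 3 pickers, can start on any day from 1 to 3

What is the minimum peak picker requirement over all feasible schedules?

4

Early-start (Press load B@1, Block N1@1, Block S2@1, Block S1@1) gives peak 10: d1:10  d2:4  d3:0  d4:0.
Shift Block N1→2, Block S1→3.
Schedule Press load B@1, Block N1@2, Block S2@1, Block S1@3: d1:4  d2:4  d3:3  d4:3 — peak 4.
Total picker-days = 14 over 4 days ⇒ peak ≥ ⌈14/4⌉ = 4, so 4 is optimal.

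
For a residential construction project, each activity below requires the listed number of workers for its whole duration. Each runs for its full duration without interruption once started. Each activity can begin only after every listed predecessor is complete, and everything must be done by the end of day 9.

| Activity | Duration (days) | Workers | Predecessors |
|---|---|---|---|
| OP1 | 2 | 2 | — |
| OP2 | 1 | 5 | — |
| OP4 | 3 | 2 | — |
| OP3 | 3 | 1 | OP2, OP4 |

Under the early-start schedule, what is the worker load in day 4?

1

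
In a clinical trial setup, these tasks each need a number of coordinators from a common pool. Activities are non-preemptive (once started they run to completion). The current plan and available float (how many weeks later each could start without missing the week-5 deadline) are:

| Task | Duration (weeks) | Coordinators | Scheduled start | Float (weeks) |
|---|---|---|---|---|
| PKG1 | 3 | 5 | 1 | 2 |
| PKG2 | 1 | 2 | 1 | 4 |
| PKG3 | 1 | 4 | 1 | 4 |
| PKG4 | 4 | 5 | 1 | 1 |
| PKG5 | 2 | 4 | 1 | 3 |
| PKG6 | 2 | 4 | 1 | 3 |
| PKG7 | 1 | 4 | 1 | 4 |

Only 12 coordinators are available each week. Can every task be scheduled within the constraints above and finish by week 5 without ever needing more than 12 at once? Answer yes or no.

Total coordinator-weeks = 61; over 5 weeks the average is 61/5 > 12, so some week must exceed 12.

no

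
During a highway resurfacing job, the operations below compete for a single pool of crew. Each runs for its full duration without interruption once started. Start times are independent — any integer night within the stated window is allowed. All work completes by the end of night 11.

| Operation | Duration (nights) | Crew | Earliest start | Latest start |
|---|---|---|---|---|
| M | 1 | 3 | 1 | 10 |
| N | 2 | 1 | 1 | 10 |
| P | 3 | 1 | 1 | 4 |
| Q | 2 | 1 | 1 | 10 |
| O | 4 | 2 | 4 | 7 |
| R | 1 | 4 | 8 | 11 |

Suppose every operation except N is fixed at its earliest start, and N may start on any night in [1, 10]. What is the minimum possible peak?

5

N@1: n1:6  n2:3  n3:1  n4:2  n5:2  n6:2  n7:2  n8:4  n9:0  n10:0  n11:0 → peak 6
N@2: n1:5  n2:3  n3:2  n4:2  n5:2  n6:2  n7:2  n8:4  n9:0  n10:0  n11:0 → peak 5
N@3: n1:5  n2:2  n3:2  n4:3  n5:2  n6:2  n7:2  n8:4  n9:0  n10:0  n11:0 → peak 5
N@4: n1:5  n2:2  n3:1  n4:3  n5:3  n6:2  n7:2  n8:4  n9:0  n10:0  n11:0 → peak 5
N@5: n1:5  n2:2  n3:1  n4:2  n5:3  n6:3  n7:2  n8:4  n9:0  n10:0  n11:0 → peak 5
N@6: n1:5  n2:2  n3:1  n4:2  n5:2  n6:3  n7:3  n8:4  n9:0  n10:0  n11:0 → peak 5
N@7: n1:5  n2:2  n3:1  n4:2  n5:2  n6:2  n7:3  n8:5  n9:0  n10:0  n11:0 → peak 5
N@8: n1:5  n2:2  n3:1  n4:2  n5:2  n6:2  n7:2  n8:5  n9:1  n10:0  n11:0 → peak 5
N@9: n1:5  n2:2  n3:1  n4:2  n5:2  n6:2  n7:2  n8:4  n9:1  n10:1  n11:0 → peak 5
N@10: n1:5  n2:2  n3:1  n4:2  n5:2  n6:2  n7:2  n8:4  n9:0  n10:1  n11:1 → peak 5
Best is N@2, peak 5.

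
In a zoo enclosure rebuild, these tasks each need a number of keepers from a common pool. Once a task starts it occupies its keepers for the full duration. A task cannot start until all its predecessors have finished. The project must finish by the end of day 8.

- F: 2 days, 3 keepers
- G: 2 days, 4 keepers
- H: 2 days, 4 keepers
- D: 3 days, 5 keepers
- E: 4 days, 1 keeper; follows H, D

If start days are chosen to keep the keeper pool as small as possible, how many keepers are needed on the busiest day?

Early-start (F@1, G@1, H@1, D@1, E@4) gives peak 16: d1:16  d2:16  d3:5  d4:1  d5:1  d6:1  d7:1  d8:0.
Shift G→4, H→3, E→5.
Schedule F@1, G@4, H@3, D@1, E@5: d1:8  d2:8  d3:9  d4:8  d5:5  d6:1  d7:1  d8:1 — peak 9.

9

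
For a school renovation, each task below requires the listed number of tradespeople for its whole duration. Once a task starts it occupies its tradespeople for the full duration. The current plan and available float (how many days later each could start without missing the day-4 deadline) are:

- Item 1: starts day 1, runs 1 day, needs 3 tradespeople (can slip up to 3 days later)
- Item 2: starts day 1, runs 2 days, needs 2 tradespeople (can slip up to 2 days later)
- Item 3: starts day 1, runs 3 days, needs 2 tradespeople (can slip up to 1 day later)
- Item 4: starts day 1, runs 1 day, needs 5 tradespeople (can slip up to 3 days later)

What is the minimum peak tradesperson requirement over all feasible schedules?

Early-start (Item 1@1, Item 2@1, Item 3@1, Item 4@1) gives peak 12: d1:12  d2:4  d3:2  d4:0.
Shift Item 2→2, Item 4→4.
Schedule Item 1@1, Item 2@2, Item 3@1, Item 4@4: d1:5  d2:4  d3:4  d4:5 — peak 5.
Total tradesperson-days = 18 over 4 days ⇒ peak ≥ ⌈18/4⌉ = 5, so 5 is optimal.

5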